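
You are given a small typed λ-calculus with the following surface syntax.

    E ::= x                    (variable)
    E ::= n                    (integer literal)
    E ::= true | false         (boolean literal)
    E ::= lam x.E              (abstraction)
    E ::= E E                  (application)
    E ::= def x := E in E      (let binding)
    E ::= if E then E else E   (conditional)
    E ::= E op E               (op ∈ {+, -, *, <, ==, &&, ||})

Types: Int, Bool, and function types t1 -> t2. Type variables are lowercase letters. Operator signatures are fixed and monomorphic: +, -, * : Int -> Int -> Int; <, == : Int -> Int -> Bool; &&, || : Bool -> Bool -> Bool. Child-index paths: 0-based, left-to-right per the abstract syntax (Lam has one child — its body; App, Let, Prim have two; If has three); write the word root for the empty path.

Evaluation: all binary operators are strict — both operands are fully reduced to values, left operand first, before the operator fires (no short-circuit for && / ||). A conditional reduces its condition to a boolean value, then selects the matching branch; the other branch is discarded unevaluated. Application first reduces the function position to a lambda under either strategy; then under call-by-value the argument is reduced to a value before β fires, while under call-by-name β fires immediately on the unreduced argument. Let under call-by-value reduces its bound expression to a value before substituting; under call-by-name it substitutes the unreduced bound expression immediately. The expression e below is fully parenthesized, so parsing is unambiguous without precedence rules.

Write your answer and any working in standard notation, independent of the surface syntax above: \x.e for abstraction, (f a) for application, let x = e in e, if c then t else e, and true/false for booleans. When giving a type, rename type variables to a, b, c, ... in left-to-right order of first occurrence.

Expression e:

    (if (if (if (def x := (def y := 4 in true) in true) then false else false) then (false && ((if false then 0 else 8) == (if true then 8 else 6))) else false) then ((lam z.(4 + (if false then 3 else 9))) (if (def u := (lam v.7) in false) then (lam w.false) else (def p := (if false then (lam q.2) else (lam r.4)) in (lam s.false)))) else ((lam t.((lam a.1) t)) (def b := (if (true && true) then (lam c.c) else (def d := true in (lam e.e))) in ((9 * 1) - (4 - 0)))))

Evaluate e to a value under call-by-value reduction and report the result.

Answer: 1

Working:
step 0: (if (if (if (let x = (let y = 4 in true) in true) then false else false) then (false && ((if false then 0 else 8) == (if true then 8 else 6))) else false) then ((\z.(4 + (if false then 3 else 9))) (if (let u = (\v.7) in false) then (\w.false) else (let p = (if false then (\q.2) else (\r.4)) in (\s.false)))) else ((\t.((\a.1) t)) (let b = (if (true && true) then (\c.c) else (let d = true in (\e.e))) in ((9 * 1) - (4 - 0)))))
step 1: [let@0.0.0.0] (if (if (if (let x = true in true) then false else false) then (false && ((if false then 0 else 8) == (if true then 8 else 6))) else false) then ((\z.(4 + (if false then 3 else 9))) (if (let u = (\v.7) in false) then (\w.false) else (let p = (if false then (\q.2) else (\r.4)) in (\s.false)))) else ((\t.((\a.1) t)) (let b = (if (true && true) then (\c.c) else (let d = true in (\e.e))) in ((9 * 1) - (4 - 0)))))
step 2: [let@0.0.0] (if (if (if true then false else false) then (false && ((if false then 0 else 8) == (if true then 8 else 6))) else false) then ((\z.(4 + (if false then 3 else 9))) (if (let u = (\v.7) in false) then (\w.false) else (let p = (if false then (\q.2) else (\r.4)) in (\s.false)))) else ((\t.((\a.1) t)) (let b = (if (true && true) then (\c.c) else (let d = true in (\e.e))) in ((9 * 1) - (4 - 0)))))
step 3: [if@0.0] (if (if false then (false && ((if false then 0 else 8) == (if true then 8 else 6))) else false) then ((\z.(4 + (if false then 3 else 9))) (if (let u = (\v.7) in false) then (\w.false) else (let p = (if false then (\q.2) else (\r.4)) in (\s.false)))) else ((\t.((\a.1) t)) (let b = (if (true && true) then (\c.c) else (let d = true in (\e.e))) in ((9 * 1) - (4 - 0)))))
step 4: [if@0] (if false then ((\z.(4 + (if false then 3 else 9))) (if (let u = (\v.7) in false) then (\w.false) else (let p = (if false then (\q.2) else (\r.4)) in (\s.false)))) else ((\t.((\a.1) t)) (let b = (if (true && true) then (\c.c) else (let d = true in (\e.e))) in ((9 * 1) - (4 - 0)))))
step 5: [if@root] ((\t.((\a.1) t)) (let b = (if (true && true) then (\c.c) else (let d = true in (\e.e))) in ((9 * 1) - (4 - 0))))
step 6: [delta@1.0.0] ((\t.((\a.1) t)) (let b = (if true then (\c.c) else (let d = true in (\e.e))) in ((9 * 1) - (4 - 0))))
step 7: [if@1.0] ((\t.((\a.1) t)) (let b = (\c.c) in ((9 * 1) - (4 - 0))))
step 8: [let@1] ((\t.((\a.1) t)) ((9 * 1) - (4 - 0)))
step 9: [delta@1.0] ((\t.((\a.1) t)) (9 - (4 - 0)))
step 10: [delta@1.1] ((\t.((\a.1) t)) (9 - 4))
step 11: [delta@1] ((\t.((\a.1) t)) 5)
step 12: [beta@root] ((\a.1) 5)
step 13: [beta@root] 1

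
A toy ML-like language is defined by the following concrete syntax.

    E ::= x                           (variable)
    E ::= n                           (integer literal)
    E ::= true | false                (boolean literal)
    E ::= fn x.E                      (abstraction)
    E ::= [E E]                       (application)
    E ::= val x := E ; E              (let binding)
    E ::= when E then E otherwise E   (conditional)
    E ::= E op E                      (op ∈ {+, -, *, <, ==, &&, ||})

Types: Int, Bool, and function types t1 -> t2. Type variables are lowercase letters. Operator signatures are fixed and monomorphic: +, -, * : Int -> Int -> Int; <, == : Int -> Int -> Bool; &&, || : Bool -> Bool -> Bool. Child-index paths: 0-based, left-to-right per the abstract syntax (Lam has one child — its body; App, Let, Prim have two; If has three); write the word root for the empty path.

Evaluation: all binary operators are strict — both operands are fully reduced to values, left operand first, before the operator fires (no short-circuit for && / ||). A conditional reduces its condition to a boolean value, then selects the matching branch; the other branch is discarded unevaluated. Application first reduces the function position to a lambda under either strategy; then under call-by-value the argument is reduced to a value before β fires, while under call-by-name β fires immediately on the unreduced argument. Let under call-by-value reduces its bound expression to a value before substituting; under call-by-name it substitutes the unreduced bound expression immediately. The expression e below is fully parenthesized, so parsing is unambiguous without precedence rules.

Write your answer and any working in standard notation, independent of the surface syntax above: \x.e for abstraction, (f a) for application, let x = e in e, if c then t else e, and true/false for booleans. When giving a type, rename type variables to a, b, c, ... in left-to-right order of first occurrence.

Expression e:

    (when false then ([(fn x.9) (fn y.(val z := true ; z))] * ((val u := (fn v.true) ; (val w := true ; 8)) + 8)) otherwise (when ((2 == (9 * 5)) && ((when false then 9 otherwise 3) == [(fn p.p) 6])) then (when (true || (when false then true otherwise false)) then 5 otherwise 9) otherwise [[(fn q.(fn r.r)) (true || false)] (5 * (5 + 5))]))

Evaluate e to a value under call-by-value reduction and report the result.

Answer: 50

Derivation:
step 0: (if false then (((\x.9) (\y.(let z = true in z))) * ((let u = (\v.true) in (let w = true in 8)) + 8)) else (if ((2 == (9 * 5)) && ((if false then 9 else 3) == ((\p.p) 6))) then (if (true || (if false then true else false)) then 5 else 9) else (((\q.(\r.r)) (true || false)) (5 * (5 + 5)))))
step 1: [if@root] (if ((2 == (9 * 5)) && ((if false then 9 else 3) == ((\p.p) 6))) then (if (true || (if false then true else false)) then 5 else 9) else (((\q.(\r.r)) (true || false)) (5 * (5 + 5))))
step 2: [delta@0.0.1] (if ((2 == 45) && ((if false then 9 else 3) == ((\p.p) 6))) then (if (true || (if false then true else false)) then 5 else 9) else (((\q.(\r.r)) (true || false)) (5 * (5 + 5))))
step 3: [delta@0.0] (if (false && ((if false then 9 else 3) == ((\p.p) 6))) then (if (true || (if false then true else false)) then 5 else 9) else (((\q.(\r.r)) (true || false)) (5 * (5 + 5))))
step 4: [if@0.1.0] (if (false && (3 == ((\p.p) 6))) then (if (true || (if false then true else false)) then 5 else 9) else (((\q.(\r.r)) (true || false)) (5 * (5 + 5))))
step 5: [beta@0.1.1] (if (false && (3 == 6)) then (if (true || (if false then true else false)) then 5 else 9) else (((\q.(\r.r)) (true || false)) (5 * (5 + 5))))
step 6: [delta@0.1] (if (false && false) then (if (true || (if false then true else false)) then 5 else 9) else (((\q.(\r.r)) (true || false)) (5 * (5 + 5))))
step 7: [delta@0] (if false then (if (true || (if false then true else false)) then 5 else 9) else (((\q.(\r.r)) (true || false)) (5 * (5 + 5))))
step 8: [if@root] (((\q.(\r.r)) (true || false)) (5 * (5 + 5)))
step 9: [delta@0.1] (((\q.(\r.r)) true) (5 * (5 + 5)))
step 10: [beta@0] ((\r.r) (5 * (5 + 5)))
step 11: [delta@1.1] ((\r.r) (5 * 10))
step 12: [delta@1] ((\r.r) 50)
step 13: [beta@root] 50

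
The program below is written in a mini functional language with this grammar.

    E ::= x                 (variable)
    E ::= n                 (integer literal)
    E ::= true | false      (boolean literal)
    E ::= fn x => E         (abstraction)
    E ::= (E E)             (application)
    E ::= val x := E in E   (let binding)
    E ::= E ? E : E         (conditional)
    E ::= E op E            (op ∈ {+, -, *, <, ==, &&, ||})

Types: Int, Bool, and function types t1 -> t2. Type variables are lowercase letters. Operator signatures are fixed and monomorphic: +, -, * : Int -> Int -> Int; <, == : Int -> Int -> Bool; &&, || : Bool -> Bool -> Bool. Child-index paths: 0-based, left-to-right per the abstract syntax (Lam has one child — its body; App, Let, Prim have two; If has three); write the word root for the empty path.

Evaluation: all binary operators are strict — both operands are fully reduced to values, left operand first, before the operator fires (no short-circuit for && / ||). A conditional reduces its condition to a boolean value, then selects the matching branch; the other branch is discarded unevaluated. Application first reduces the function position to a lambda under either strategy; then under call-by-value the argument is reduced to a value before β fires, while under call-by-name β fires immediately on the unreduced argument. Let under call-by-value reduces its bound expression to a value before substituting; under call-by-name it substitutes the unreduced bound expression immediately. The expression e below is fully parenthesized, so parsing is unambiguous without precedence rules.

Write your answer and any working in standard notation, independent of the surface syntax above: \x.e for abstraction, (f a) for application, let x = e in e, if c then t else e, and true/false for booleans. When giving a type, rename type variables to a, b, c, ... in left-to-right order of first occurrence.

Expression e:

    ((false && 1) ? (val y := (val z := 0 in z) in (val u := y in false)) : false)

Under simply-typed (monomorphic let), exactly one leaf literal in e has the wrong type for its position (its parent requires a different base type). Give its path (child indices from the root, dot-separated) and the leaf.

Working:
  unify Bool ~ Bool
  unify Int ~ Bool
  FAIL: mismatch Int ~ Bool

Answer: 0.1 : 1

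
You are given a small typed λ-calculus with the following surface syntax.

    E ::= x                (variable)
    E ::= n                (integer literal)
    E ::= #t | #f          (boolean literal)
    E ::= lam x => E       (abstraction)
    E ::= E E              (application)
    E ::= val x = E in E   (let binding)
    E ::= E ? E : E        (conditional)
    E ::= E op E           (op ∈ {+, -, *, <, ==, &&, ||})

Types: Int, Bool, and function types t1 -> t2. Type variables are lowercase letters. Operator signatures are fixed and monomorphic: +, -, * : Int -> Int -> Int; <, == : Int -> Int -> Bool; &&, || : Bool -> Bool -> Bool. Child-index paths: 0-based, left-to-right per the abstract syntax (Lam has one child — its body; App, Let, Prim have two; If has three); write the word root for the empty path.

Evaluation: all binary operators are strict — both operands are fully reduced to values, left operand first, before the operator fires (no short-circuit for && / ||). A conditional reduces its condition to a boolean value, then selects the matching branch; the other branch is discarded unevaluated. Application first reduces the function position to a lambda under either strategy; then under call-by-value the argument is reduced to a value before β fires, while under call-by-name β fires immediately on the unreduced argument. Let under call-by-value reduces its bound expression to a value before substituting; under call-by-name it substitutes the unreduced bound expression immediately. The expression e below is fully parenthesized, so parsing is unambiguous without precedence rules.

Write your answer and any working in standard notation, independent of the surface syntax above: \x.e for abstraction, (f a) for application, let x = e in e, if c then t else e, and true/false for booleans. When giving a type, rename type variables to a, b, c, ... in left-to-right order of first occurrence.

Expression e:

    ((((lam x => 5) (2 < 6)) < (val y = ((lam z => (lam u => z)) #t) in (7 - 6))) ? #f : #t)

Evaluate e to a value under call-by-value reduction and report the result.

Answer: true

Derivation:
step 0: (if (((\x.5) (2 < 6)) < (let y = ((\z.(\u.z)) true) in (7 - 6))) then false else true)
step 1: [delta@0.0.1] (if (((\x.5) true) < (let y = ((\z.(\u.z)) true) in (7 - 6))) then false else true)
step 2: [beta@0.0] (if (5 < (let y = ((\z.(\u.z)) true) in (7 - 6))) then false else true)
step 3: [beta@0.1.0] (if (5 < (let y = (\u.true) in (7 - 6))) then false else true)
step 4: [let@0.1] (if (5 < (7 - 6)) then false else true)
step 5: [delta@0.1] (if (5 < 1) then false else true)
step 6: [delta@0] (if false then false else true)
step 7: [if@root] true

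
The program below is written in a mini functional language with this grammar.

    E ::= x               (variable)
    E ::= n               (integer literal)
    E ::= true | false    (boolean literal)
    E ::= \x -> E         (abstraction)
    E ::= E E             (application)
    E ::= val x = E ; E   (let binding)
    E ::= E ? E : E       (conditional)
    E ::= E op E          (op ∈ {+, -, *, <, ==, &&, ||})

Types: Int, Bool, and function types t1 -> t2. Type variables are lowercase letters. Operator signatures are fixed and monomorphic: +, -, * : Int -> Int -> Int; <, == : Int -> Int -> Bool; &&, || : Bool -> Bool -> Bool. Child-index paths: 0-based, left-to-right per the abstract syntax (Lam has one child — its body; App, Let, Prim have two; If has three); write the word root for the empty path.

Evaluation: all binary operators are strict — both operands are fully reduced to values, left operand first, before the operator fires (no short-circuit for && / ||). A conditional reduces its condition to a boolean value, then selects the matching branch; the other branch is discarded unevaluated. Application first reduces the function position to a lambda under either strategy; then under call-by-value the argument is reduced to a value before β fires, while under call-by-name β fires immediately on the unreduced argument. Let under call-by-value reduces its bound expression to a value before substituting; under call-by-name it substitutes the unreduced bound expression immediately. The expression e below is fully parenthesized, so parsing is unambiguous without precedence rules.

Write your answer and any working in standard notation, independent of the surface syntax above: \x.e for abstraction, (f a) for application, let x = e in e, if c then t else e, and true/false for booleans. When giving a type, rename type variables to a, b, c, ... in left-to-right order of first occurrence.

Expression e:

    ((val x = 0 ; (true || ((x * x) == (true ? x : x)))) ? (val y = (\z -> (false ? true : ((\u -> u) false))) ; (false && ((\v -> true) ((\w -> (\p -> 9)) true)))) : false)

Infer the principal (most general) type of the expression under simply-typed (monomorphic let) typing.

Answer: Bool

Derivation:
let x : Int
  unify Bool ~ Bool
x : Int
  unify Int ~ Int
x : Int
  unify Int ~ Int
  unify Int ~ Int
  unify Bool ~ Bool
x : Int
x : Int
  unify Int ~ Int
  unify Int ~ Int
  unify Bool ~ Bool
  unify Bool ~ Bool
  unify Bool ~ Bool
u : b
\u._ : b -> b
  unify b -> b ~ Bool -> c
  unify b ~ Bool
  unify Bool ~ c
_ _ : Bool
  unify Bool ~ Bool
\z._ : a -> Bool
let y : a -> Bool
  unify Bool ~ Bool
\v._ : d -> Bool
\p._ : f -> Int
\w._ : e -> f -> Int
  unify e -> f -> Int ~ Bool -> g
  unify e ~ Bool
  unify f -> Int ~ g
_ _ : f -> Int
  unify d -> Bool ~ (f -> Int) -> h
  unify d ~ f -> Int
  unify Bool ~ h
_ _ : Bool
  unify Bool ~ Bool
  unify Bool ~ Bool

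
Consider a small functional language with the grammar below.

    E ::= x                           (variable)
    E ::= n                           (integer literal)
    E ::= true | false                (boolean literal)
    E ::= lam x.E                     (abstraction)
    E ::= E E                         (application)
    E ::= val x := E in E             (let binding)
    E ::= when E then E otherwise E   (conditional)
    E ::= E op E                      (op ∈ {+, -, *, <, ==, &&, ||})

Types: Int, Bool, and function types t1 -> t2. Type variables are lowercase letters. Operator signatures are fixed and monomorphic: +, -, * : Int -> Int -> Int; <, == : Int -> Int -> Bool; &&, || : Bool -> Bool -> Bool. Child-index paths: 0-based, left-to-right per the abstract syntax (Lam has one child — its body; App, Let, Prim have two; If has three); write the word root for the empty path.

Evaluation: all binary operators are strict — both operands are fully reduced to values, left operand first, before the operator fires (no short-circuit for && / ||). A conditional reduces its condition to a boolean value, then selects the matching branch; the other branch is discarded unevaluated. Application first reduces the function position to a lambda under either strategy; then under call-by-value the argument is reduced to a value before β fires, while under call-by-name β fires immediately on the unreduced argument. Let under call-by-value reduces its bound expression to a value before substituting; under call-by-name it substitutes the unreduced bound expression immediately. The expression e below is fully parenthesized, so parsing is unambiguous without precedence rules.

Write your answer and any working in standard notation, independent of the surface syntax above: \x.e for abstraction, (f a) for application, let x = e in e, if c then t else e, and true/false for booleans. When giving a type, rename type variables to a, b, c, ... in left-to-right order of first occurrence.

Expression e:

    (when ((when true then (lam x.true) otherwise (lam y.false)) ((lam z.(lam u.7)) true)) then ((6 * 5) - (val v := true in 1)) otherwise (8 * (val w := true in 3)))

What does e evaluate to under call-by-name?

Answer: 29

Working:
step 0: (if ((if true then (\x.true) else (\y.false)) ((\z.(\u.7)) true)) then ((6 * 5) - (let v = true in 1)) else (8 * (let w = true in 3)))
step 1: [if@0.0] (if ((\x.true) ((\z.(\u.7)) true)) then ((6 * 5) - (let v = true in 1)) else (8 * (let w = true in 3)))
step 2: [beta@0] (if true then ((6 * 5) - (let v = true in 1)) else (8 * (let w = true in 3)))
step 3: [if@root] ((6 * 5) - (let v = true in 1))
step 4: [delta@0] (30 - (let v = true in 1))
step 5: [let@1] (30 - 1)
step 6: [delta@root] 29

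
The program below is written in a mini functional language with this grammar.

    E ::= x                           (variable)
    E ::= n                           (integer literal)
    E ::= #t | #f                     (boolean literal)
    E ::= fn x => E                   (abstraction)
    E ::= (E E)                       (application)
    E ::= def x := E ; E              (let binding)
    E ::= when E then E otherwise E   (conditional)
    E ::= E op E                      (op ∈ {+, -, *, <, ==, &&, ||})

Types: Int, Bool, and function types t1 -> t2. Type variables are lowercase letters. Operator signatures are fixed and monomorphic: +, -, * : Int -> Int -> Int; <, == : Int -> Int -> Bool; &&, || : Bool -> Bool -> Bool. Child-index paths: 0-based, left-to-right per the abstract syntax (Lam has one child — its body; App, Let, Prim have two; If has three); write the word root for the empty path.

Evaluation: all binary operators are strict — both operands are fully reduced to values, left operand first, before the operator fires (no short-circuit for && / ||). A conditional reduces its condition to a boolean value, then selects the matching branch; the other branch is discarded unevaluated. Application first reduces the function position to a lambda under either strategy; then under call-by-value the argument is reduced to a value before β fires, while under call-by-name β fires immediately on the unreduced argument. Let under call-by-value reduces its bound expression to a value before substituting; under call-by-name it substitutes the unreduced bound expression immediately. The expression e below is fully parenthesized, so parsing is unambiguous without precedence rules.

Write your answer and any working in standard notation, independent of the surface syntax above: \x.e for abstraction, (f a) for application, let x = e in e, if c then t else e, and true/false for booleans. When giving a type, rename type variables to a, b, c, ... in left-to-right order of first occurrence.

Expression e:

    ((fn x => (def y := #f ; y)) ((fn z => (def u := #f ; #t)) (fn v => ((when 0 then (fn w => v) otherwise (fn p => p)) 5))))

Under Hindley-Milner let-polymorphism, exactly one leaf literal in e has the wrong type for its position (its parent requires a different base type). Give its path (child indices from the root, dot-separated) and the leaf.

Working:
let y : Bool
y : Bool
\x._ : a -> Bool
let u : Bool
\z._ : b -> Bool
  unify Int ~ Bool
  FAIL: mismatch Int ~ Bool

Answer: 1.1.0.0.0 : 0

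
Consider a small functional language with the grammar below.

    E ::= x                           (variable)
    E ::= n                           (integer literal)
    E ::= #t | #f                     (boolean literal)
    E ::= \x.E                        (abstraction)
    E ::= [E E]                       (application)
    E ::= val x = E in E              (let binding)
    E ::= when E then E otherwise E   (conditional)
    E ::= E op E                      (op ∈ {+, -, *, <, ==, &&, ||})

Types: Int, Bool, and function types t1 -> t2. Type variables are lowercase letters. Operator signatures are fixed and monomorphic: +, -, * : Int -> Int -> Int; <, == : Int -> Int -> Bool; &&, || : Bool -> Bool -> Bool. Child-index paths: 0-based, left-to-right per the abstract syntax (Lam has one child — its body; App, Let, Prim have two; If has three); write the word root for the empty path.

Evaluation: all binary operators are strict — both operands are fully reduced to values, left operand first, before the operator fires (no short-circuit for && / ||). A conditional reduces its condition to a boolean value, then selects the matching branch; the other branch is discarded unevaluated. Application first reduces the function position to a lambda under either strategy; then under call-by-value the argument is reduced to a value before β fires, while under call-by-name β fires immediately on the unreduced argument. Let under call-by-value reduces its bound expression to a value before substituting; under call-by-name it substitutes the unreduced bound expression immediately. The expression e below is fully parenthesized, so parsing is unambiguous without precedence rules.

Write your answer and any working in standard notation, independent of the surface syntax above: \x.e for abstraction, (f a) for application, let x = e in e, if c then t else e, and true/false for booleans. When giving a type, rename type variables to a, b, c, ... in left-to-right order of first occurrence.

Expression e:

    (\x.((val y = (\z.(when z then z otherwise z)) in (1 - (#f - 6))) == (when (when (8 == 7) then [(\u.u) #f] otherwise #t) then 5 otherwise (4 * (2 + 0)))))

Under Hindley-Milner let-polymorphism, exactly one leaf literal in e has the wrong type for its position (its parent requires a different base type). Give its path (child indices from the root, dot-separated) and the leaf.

Answer: 0.0.1.1.0 : false

Derivation:
z : b
  unify b ~ Bool
z : Bool
z : Bool
  unify Bool ~ Bool
\z._ : Bool -> Bool
let y : Bool -> Bool
  unify Int ~ Int
  unify Bool ~ Int
  FAIL: mismatch Bool ~ Int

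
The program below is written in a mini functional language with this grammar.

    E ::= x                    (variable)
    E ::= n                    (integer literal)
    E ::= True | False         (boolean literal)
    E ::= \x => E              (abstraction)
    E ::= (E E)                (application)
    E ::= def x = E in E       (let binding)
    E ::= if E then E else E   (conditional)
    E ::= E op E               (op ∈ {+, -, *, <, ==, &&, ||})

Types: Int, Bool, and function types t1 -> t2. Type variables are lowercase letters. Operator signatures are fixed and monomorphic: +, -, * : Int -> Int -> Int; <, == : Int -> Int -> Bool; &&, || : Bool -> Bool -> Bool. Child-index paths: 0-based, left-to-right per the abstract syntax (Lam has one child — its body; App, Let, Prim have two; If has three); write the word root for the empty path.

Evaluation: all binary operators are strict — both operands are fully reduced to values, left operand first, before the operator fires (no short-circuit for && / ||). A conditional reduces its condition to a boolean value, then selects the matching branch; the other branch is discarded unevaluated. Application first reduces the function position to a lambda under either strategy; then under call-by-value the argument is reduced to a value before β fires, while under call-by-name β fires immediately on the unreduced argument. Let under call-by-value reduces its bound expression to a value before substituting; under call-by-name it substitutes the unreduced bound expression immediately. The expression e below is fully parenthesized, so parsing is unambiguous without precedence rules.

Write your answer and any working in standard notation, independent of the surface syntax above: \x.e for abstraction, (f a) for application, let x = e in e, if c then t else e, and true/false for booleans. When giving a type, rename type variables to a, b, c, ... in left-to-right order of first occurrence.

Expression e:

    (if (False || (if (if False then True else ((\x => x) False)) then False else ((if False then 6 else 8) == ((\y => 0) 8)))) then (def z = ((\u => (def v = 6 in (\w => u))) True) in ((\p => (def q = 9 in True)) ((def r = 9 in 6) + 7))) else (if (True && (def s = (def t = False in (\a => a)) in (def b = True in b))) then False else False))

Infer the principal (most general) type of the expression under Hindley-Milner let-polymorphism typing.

Answer: Bool

Trace:
  unify Bool ~ Bool
  unify Bool ~ Bool
x : a
\x._ : a -> a
  unify a -> a ~ Bool -> b
  unify a ~ Bool
  unify Bool ~ b
_ _ : Bool
  unify Bool ~ Bool
  unify Bool ~ Bool
  unify Bool ~ Bool
  unify Int ~ Int
  unify Int ~ Int
\y._ : c -> Int
  unify c -> Int ~ Int -> d
  unify c ~ Int
  unify Int ~ d
_ _ : Int
  unify Int ~ Int
  unify Bool ~ Bool
  unify Bool ~ Bool
  unify Bool ~ Bool
let v : Int
u : e
\w._ : f -> e
\u._ : e -> f -> e
  unify e -> f -> e ~ Bool -> g
  unify e ~ Bool
  unify f -> Bool ~ g
_ _ : f -> Bool
let z : forall. f -> Bool
let q : Int
\p._ : h -> Bool
let r : Int
  unify Int ~ Int
  unify Int ~ Int
  unify h -> Bool ~ Int -> i
  unify h ~ Int
  unify Bool ~ i
_ _ : Bool
  unify Bool ~ Bool
let t : Bool
a : j
\a._ : j -> j
let s : forall. j -> j
let b : Bool
b : Bool
  unify Bool ~ Bool
  unify Bool ~ Bool
  unify Bool ~ Bool
  unify Bool ~ Bool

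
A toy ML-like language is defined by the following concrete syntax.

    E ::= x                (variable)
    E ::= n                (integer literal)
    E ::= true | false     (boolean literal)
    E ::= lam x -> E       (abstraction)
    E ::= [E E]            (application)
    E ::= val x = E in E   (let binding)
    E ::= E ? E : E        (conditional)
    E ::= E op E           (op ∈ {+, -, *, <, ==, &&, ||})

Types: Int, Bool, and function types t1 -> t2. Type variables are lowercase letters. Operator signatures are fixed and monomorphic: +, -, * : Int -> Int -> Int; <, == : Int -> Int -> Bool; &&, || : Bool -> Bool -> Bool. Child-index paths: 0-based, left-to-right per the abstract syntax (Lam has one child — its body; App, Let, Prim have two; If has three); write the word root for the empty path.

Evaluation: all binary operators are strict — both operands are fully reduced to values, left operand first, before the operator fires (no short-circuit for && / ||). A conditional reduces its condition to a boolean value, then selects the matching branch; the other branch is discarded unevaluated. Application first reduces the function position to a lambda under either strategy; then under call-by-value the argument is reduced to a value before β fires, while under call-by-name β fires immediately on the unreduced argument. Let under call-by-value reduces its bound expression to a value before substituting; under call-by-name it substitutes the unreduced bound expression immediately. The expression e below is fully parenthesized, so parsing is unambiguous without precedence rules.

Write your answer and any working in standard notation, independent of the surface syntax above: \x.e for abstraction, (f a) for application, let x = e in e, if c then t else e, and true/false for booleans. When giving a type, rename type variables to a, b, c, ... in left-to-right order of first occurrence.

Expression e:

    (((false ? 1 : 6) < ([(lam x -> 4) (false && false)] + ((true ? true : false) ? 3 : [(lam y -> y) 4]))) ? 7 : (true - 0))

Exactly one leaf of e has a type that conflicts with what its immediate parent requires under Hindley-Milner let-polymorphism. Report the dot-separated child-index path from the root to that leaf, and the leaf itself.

Answer: 2.0 : true

Trace:
  unify Bool ~ Bool
  unify Int ~ Int
  unify Int ~ Int
\x._ : a -> Int
  unify Bool ~ Bool
  unify Bool ~ Bool
  unify a -> Int ~ Bool -> b
  unify a ~ Bool
  unify Int ~ b
_ _ : Int
  unify Int ~ Int
  unify Bool ~ Bool
  unify Bool ~ Bool
  unify Bool ~ Bool
y : c
\y._ : c -> c
  unify c -> c ~ Int -> d
  unify c ~ Int
  unify Int ~ d
_ _ : Int
  unify Int ~ Int
  unify Int ~ Int
  unify Int ~ Int
  unify Bool ~ Bool
  unify Bool ~ Int
  FAIL: mismatch Bool ~ Int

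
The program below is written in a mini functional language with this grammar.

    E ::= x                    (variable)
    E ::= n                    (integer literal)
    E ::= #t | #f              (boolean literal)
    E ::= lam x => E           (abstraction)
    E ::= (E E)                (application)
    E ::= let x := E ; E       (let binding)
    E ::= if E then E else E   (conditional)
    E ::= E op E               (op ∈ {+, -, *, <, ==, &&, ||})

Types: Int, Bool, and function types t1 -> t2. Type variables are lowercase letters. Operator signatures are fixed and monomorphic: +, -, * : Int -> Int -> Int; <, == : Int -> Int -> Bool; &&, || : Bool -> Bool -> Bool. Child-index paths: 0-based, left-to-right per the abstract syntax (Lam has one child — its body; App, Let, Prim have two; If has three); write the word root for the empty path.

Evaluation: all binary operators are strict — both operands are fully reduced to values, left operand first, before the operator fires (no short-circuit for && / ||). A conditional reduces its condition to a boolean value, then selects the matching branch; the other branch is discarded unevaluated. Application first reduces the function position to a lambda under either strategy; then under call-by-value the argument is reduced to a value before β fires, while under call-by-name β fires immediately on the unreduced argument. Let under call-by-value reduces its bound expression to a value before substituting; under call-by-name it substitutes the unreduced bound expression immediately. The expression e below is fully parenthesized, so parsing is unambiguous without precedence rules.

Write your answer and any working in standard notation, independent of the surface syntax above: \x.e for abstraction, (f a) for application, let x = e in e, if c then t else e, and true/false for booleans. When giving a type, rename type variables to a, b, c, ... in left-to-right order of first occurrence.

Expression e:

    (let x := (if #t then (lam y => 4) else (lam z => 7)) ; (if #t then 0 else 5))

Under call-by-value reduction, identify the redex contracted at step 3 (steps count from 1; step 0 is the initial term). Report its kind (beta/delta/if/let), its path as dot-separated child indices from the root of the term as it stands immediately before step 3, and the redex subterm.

Working:
step 0: (let x = (if true then (\y.4) else (\z.7)) in (if true then 0 else 5))
step 1: [if@0] (let x = (\y.4) in (if true then 0 else 5))
step 2: [let@root] (if true then 0 else 5)
step 3: [if@root] 0

Answer: if at root : (if true then 0 else 5)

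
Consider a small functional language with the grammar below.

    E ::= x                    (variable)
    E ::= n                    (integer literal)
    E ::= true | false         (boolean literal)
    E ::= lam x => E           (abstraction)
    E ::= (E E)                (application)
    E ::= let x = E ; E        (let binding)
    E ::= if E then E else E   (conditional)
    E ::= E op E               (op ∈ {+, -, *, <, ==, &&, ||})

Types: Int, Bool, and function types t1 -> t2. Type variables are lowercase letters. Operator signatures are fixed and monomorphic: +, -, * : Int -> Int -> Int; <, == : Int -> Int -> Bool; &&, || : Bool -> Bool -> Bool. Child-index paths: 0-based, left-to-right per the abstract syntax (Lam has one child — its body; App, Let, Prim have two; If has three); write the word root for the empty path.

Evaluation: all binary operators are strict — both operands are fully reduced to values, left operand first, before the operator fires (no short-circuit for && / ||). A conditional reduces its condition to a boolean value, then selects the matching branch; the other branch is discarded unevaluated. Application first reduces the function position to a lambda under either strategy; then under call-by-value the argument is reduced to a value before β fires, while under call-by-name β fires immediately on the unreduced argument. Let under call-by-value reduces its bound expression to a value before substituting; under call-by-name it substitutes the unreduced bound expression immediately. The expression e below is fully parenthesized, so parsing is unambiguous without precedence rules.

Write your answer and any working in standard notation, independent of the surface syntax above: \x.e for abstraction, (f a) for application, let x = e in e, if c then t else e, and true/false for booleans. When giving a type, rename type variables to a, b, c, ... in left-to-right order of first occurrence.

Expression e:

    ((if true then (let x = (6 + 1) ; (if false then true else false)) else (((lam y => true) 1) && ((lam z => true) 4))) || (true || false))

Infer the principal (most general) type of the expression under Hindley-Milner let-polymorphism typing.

Answer: Bool

Trace:
  unify Bool ~ Bool
  unify Int ~ Int
  unify Int ~ Int
let x : Int
  unify Bool ~ Bool
  unify Bool ~ Bool
\y._ : a -> Bool
  unify a -> Bool ~ Int -> b
  unify a ~ Int
  unify Bool ~ b
_ _ : Bool
  unify Bool ~ Bool
\z._ : c -> Bool
  unify c -> Bool ~ Int -> d
  unify c ~ Int
  unify Bool ~ d
_ _ : Bool
  unify Bool ~ Bool
  unify Bool ~ Bool
  unify Bool ~ Bool
  unify Bool ~ Bool
  unify Bool ~ Bool
  unify Bool ~ Bool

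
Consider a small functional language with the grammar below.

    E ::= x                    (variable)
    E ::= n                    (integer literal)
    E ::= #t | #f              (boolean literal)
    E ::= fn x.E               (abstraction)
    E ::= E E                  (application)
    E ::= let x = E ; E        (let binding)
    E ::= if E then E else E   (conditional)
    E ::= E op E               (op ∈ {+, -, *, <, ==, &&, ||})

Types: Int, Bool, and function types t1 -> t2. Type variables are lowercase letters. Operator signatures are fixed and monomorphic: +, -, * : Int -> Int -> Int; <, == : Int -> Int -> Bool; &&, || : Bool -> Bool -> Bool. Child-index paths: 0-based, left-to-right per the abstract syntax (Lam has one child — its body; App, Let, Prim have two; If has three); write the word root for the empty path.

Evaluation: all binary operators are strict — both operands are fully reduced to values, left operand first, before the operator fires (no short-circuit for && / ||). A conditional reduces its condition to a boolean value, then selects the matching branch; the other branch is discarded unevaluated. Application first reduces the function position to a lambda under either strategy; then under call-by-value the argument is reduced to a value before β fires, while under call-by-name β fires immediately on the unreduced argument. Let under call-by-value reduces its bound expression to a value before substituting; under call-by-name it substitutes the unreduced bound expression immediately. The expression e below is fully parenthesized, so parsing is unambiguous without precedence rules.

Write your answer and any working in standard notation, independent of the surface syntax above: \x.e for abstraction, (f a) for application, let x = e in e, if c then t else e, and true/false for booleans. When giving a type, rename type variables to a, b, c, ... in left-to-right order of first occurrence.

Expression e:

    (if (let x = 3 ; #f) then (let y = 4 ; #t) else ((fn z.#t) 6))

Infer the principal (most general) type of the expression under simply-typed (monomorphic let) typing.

Working:
let x : Int
  unify Bool ~ Bool
let y : Int
\z._ : a -> Bool
  unify a -> Bool ~ Int -> b
  unify a ~ Int
  unify Bool ~ b
_ _ : Bool
  unify Bool ~ Bool

Answer: Bool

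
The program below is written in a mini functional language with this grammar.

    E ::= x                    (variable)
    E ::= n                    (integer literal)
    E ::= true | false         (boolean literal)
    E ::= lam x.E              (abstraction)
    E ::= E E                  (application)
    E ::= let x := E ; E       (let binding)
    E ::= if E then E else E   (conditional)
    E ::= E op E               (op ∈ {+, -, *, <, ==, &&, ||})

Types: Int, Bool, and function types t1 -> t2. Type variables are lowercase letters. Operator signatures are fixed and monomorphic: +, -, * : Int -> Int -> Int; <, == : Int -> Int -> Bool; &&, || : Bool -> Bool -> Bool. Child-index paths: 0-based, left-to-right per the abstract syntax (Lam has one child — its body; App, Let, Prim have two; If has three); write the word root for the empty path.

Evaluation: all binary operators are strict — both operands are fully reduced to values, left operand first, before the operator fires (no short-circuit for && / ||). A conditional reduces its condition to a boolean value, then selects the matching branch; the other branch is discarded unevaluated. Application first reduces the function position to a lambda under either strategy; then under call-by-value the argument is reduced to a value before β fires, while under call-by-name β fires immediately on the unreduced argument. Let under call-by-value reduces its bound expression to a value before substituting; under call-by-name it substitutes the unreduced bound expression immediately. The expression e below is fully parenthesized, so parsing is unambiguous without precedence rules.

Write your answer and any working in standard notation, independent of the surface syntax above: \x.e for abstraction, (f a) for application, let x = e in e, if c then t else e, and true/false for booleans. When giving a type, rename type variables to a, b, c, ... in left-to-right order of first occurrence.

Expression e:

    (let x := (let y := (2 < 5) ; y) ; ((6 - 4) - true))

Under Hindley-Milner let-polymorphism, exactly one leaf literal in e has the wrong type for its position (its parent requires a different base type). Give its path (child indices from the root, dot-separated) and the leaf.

Derivation:
  unify Int ~ Int
  unify Int ~ Int
let y : Bool
y : Bool
let x : Bool
  unify Int ~ Int
  unify Int ~ Int
  unify Int ~ Int
  unify Bool ~ Int
  FAIL: mismatch Bool ~ Int

Answer: 1.1 : true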